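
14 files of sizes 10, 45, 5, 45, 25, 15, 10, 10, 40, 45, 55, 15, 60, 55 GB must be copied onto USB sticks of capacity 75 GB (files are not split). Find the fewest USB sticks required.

7

Total = 60 + 55 + 55 + 45 + 45 + 45 + 40 + 25 + 15 + 15 + 10 + 10 + 10 + 5 = 435 GB.
Lower bound: ⌈435/75⌉ = 6 USB sticks.
Also, 7 files each exceed 75/2 GB, and no two of those can share a USB stick, so at least 7 USB sticks are needed.
A packing using 7 USB sticks:
  USB stick 1: 60 + 15 = 75
  USB stick 2: 55 + 15 + 5 = 75
  USB stick 3: 55 + 10 + 10 = 75
  USB stick 4: 45 + 25 = 70
  USB stick 5: 45 + 10 = 55
  USB stick 6: 45 = 45
  USB stick 7: 40 = 40
This matches the lower bound, so 7 is optimal.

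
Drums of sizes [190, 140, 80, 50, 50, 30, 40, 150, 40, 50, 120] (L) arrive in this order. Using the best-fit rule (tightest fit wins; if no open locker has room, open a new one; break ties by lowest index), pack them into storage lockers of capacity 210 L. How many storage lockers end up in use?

5

  190 → locker 1 (new)  [load 190/210]
  140 → locker 2 (new)  [load 140/210]
  80 → locker 3 (new)  [load 80/210]
  50 → locker 2  [load 190/210]
  50 → locker 3  [load 130/210]
  30 → locker 3  [load 160/210]
  40 → locker 3  [load 200/210]
  150 → locker 4 (new)  [load 150/210]
  40 → locker 4  [load 190/210]
  50 → locker 5 (new)  [load 50/210]
  120 → locker 5  [load 170/210]
5 storage lockers opened.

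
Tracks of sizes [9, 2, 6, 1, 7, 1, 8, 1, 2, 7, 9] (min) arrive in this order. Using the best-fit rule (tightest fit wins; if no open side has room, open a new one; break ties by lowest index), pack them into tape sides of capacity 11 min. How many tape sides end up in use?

  9 → side 1 (new)  [load 9/11]
  2 → side 1  [load 11/11]
  6 → side 2 (new)  [load 6/11]
  1 → side 2  [load 7/11]
  7 → side 3 (new)  [load 7/11]
  1 → side 2  [load 8/11]
  8 → side 4 (new)  [load 8/11]
  1 → side 2  [load 9/11]
  2 → side 2  [load 11/11]
  7 → side 5 (new)  [load 7/11]
  9 → side 6 (new)  [load 9/11]
6 tape sides opened.

6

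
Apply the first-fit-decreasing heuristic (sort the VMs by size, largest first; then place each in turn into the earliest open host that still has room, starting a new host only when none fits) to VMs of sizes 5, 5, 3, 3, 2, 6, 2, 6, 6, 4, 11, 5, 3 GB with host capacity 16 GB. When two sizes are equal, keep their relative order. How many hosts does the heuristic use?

4

Sorted descending: 11, 6, 6, 6, 5, 5, 5, 4, 3, 3, 3, 2, 2.
  11 → host 1 (new)  [load 11/16]
  6 → host 2 (new)  [load 6/16]
  6 → host 2  [load 12/16]
  6 → host 3 (new)  [load 6/16]
  5 → host 1  [load 16/16]
  5 → host 3  [load 11/16]
  5 → host 3  [load 16/16]
  4 → host 2  [load 16/16]
  3 → host 4 (new)  [load 3/16]
  3 → host 4  [load 6/16]
  3 → host 4  [load 9/16]
  2 → host 4  [load 11/16]
  2 → host 4  [load 13/16]
4 hosts opened.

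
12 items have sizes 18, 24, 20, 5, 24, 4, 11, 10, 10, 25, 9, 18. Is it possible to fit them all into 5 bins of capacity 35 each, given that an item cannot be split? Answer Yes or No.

Total = 178; ⌈178/35⌉ = 6.
At least 6 bins are required, but only 5 are allowed.

No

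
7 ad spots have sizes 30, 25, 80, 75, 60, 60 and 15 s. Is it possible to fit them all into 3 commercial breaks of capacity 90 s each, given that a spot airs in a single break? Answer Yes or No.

No

Total = 345 s; ⌈345/90⌉ = 4.
At least 4 commercial breaks are required, but only 3 are allowed.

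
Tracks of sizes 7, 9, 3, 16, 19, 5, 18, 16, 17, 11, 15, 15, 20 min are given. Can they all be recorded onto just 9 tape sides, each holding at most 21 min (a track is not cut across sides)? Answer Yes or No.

No

Total = 171 min; ⌈171/21⌉ = 9.
The bound of 9 does not rule out 9, but exhaustive search shows no assignment into 9 tape sides of capacity 21 min exists — the minimum is 10.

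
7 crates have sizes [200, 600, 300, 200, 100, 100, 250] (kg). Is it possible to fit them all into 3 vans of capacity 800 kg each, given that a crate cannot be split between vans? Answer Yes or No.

Yes

A valid assignment using 3 vans:
  van 1: 600 + 200 = 800
  van 2: 300 + 250 + 200 = 750
  van 3: 100 + 100 = 200
Every load is within 800 kg, so 3 vans suffice.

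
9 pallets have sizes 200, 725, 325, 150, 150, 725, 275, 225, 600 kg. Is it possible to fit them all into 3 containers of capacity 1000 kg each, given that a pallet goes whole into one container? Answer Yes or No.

No

Total = 3375 kg; ⌈3375/1000⌉ = 4.
At least 4 containers are required, but only 3 are allowed.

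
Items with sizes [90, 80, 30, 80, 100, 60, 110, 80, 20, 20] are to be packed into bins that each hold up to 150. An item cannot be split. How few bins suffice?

6

Total = 110 + 100 + 90 + 80 + 80 + 80 + 60 + 30 + 20 + 20 = 670.
Lower bound: ⌈670/150⌉ = 5 bins.
Also, 6 items each exceed 75, and no two of those can share a bin, so at least 6 bins are needed.
A packing using 6 bins:
  bin 1: 110 + 30 = 140
  bin 2: 100 + 20 + 20 = 140
  bin 3: 90 + 60 = 150
  bin 4: 80 = 80
  bin 5: 80 = 80
  bin 6: 80 = 80
This matches the lower bound, so 6 is optimal.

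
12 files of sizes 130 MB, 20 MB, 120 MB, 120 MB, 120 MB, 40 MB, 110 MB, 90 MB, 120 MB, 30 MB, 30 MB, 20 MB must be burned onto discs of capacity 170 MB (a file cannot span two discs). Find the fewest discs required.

Total = 130 + 120 + 120 + 120 + 120 + 110 + 90 + 40 + 30 + 30 + 20 + 20 = 950 MB.
Lower bound: ⌈950/170⌉ = 6 discs.
Also, 7 files each exceed 85 MB, and no two of those can share a disc, so at least 7 discs are needed.
A packing using 7 discs:
  disc 1: 130 + 40 = 170
  disc 2: 120 + 30 + 20 = 170
  disc 3: 120 + 30 + 20 = 170
  disc 4: 120 = 120
  disc 5: 120 = 120
  disc 6: 110 = 110
  disc 7: 90 = 90
This matches the lower bound, so 7 is optimal.

7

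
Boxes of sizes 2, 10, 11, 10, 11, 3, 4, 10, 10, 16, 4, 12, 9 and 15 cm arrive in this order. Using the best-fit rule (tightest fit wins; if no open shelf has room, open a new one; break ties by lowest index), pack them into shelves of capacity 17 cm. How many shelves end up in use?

10

  2 → shelf 1 (new)  [load 2/17]
  10 → shelf 1  [load 12/17]
  11 → shelf 2 (new)  [load 11/17]
  10 → shelf 3 (new)  [load 10/17]
  11 → shelf 4 (new)  [load 11/17]
  3 → shelf 1  [load 15/17]
  4 → shelf 2  [load 15/17]
  10 → shelf 5 (new)  [load 10/17]
  10 → shelf 6 (new)  [load 10/17]
  16 → shelf 7 (new)  [load 16/17]
  4 → shelf 4  [load 15/17]
  12 → shelf 8 (new)  [load 12/17]
  9 → shelf 9 (new)  [load 9/17]
  15 → shelf 10 (new)  [load 15/17]
10 shelves opened.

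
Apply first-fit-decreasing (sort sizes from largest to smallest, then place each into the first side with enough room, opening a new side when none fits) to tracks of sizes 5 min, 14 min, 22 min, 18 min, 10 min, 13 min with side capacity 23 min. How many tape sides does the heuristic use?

Sorted descending: 22, 18, 14, 13, 10, 5.
  22 → side 1 (new)  [load 22/23]
  18 → side 2 (new)  [load 18/23]
  14 → side 3 (new)  [load 14/23]
  13 → side 4 (new)  [load 13/23]
  10 → side 4  [load 23/23]
  5 → side 2  [load 23/23]
4 tape sides opened.

4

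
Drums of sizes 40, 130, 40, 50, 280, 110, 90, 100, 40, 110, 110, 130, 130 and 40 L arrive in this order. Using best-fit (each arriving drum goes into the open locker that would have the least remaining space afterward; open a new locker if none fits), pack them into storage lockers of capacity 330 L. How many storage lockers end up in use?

  40 → locker 1 (new)  [load 40/330]
  130 → locker 1  [load 170/330]
  40 → locker 1  [load 210/330]
  50 → locker 1  [load 260/330]
  280 → locker 2 (new)  [load 280/330]
  110 → locker 3 (new)  [load 110/330]
  90 → locker 3  [load 200/330]
  100 → locker 3  [load 300/330]
  40 → locker 2  [load 320/330]
  110 → locker 4 (new)  [load 110/330]
  110 → locker 4  [load 220/330]
  130 → locker 5 (new)  [load 130/330]
  130 → locker 5  [load 260/330]
  40 → locker 1  [load 300/330]
5 storage lockers opened.

5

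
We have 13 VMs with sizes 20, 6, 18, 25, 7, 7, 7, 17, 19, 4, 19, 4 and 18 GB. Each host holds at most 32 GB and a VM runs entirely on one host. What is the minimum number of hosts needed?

Total = 25 + 20 + 19 + 19 + 18 + 18 + 17 + 7 + 7 + 7 + 6 + 4 + 4 = 171 GB.
Lower bound: ⌈171/32⌉ = 6 hosts.
Also, 7 VMs each exceed 16 GB, and no two of those can share a host, so at least 7 hosts are needed.
A packing using 7 hosts:
  host 1: 25 + 7 = 32
  host 2: 20 + 7 + 4 = 31
  host 3: 19 + 7 + 6 = 32
  host 4: 19 + 4 = 23
  host 5: 18 = 18
  host 6: 18 = 18
  host 7: 17 = 17
This matches the lower bound, so 7 is optimal.

7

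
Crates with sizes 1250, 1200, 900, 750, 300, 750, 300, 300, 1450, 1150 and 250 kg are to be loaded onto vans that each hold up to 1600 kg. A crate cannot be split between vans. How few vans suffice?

Total = 1450 + 1250 + 1200 + 1150 + 900 + 750 + 750 + 300 + 300 + 300 + 250 = 8600 kg.
Lower bound: ⌈8600/1600⌉ = 6 vans.
A packing using 6 vans:
  van 1: 1450 = 1450
  van 2: 1250 + 300 = 1550
  van 3: 1200 + 300 = 1500
  van 4: 1150 + 300 = 1450
  van 5: 900 + 250 = 1150
  van 6: 750 + 750 = 1500
This matches the lower bound, so 6 is optimal.

6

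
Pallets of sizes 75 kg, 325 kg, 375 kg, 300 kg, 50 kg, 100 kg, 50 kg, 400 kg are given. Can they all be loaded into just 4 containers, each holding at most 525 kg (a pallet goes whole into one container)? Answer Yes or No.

Yes

A valid assignment using 4 containers:
  container 1: 400 + 100 = 500
  container 2: 375 + 75 + 50 = 500
  container 3: 325 + 50 = 375
  container 4: 300 = 300
Every load is within 525 kg, so 4 containers suffice.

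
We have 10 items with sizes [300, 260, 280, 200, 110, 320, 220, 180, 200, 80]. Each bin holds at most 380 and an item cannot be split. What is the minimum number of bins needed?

Total = 320 + 300 + 280 + 260 + 220 + 200 + 200 + 180 + 110 + 80 = 2150.
Lower bound: ⌈2150/380⌉ = 6 bins.
Also, 7 items each exceed 190, and no two of those can share a bin, so at least 7 bins are needed.
A packing using 7 bins:
  bin 1: 320 = 320
  bin 2: 300 + 80 = 380
  bin 3: 280 = 280
  bin 4: 260 + 110 = 370
  bin 5: 220 = 220
  bin 6: 200 + 180 = 380
  bin 7: 200 = 200
This matches the lower bound, so 7 is optimal.

7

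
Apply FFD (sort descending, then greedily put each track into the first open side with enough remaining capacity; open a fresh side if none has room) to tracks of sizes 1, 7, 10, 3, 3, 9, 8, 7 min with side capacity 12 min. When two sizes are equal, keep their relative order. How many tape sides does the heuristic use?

Sorted descending: 10, 9, 8, 7, 7, 3, 3, 1.
  10 → side 1 (new)  [load 10/12]
  9 → side 2 (new)  [load 9/12]
  8 → side 3 (new)  [load 8/12]
  7 → side 4 (new)  [load 7/12]
  7 → side 5 (new)  [load 7/12]
  3 → side 2  [load 12/12]
  3 → side 3  [load 11/12]
  1 → side 1  [load 11/12]
5 tape sides opened.

5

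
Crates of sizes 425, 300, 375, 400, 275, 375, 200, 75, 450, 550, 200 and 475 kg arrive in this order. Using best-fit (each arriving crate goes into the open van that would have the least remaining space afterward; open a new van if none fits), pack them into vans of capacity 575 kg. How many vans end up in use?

  425 → van 1 (new)  [load 425/575]
  300 → van 2 (new)  [load 300/575]
  375 → van 3 (new)  [load 375/575]
  400 → van 4 (new)  [load 400/575]
  275 → van 2  [load 575/575]
  375 → van 5 (new)  [load 375/575]
  200 → van 3  [load 575/575]
  75 → van 1  [load 500/575]
  450 → van 6 (new)  [load 450/575]
  550 → van 7 (new)  [load 550/575]
  200 → van 5  [load 575/575]
  475 → van 8 (new)  [load 475/575]
8 vans opened.

8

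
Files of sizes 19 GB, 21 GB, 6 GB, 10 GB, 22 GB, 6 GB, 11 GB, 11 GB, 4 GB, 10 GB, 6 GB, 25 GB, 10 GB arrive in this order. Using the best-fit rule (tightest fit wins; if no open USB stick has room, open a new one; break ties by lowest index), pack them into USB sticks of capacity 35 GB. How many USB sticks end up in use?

5

  19 → USB stick 1 (new)  [load 19/35]
  21 → USB stick 2 (new)  [load 21/35]
  6 → USB stick 2  [load 27/35]
  10 → USB stick 1  [load 29/35]
  22 → USB stick 3 (new)  [load 22/35]
  6 → USB stick 1  [load 35/35]
  11 → USB stick 3  [load 33/35]
  11 → USB stick 4 (new)  [load 11/35]
  4 → USB stick 2  [load 31/35]
  10 → USB stick 4  [load 21/35]
  6 → USB stick 4  [load 27/35]
  25 → USB stick 5 (new)  [load 25/35]
  10 → USB stick 5  [load 35/35]
5 USB sticks opened.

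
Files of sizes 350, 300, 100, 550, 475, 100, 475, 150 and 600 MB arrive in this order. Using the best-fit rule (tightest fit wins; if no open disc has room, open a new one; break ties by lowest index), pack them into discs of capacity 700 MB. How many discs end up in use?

  350 → disc 1 (new)  [load 350/700]
  300 → disc 1  [load 650/700]
  100 → disc 2 (new)  [load 100/700]
  550 → disc 2  [load 650/700]
  475 → disc 3 (new)  [load 475/700]
  100 → disc 3  [load 575/700]
  475 → disc 4 (new)  [load 475/700]
  150 → disc 4  [load 625/700]
  600 → disc 5 (new)  [load 600/700]
5 discs opened.

5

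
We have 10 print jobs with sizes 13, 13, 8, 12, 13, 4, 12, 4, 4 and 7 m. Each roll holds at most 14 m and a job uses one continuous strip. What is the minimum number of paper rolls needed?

8

Total = 13 + 13 + 13 + 12 + 12 + 8 + 7 + 4 + 4 + 4 = 90 m.
Lower bound: ⌈90/14⌉ = 7 paper rolls.
A packing using 8 paper rolls:
  roll 1: 13 = 13
  roll 2: 13 = 13
  roll 3: 13 = 13
  roll 4: 12 = 12
  roll 5: 12 = 12
  roll 6: 8 + 4 = 12
  roll 7: 7 + 4 = 11
  roll 8: 4 = 4
No arrangement into 7 paper rolls stays within capacity, so 8 is optimal.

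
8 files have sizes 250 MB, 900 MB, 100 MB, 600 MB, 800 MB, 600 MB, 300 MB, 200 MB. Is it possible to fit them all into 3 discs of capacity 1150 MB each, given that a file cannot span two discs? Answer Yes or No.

No

Total = 3750 MB; ⌈3750/1150⌉ = 4.
At least 4 discs are required, but only 3 are allowed.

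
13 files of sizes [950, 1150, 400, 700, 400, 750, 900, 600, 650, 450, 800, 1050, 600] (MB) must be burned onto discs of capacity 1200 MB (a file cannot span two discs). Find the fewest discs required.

Total = 1150 + 1050 + 950 + 900 + 800 + 750 + 700 + 650 + 600 + 600 + 450 + 400 + 400 = 9400 MB.
Lower bound: ⌈9400/1200⌉ = 8 discs.
A packing using 9 discs:
  disc 1: 1150 = 1150
  disc 2: 1050 = 1050
  disc 3: 950 = 950
  disc 4: 900 = 900
  disc 5: 800 + 400 = 1200
  disc 6: 750 + 450 = 1200
  disc 7: 700 + 400 = 1100
  disc 8: 650 = 650
  disc 9: 600 + 600 = 1200
No arrangement into 8 discs stays within capacity, so 9 is optimal.

9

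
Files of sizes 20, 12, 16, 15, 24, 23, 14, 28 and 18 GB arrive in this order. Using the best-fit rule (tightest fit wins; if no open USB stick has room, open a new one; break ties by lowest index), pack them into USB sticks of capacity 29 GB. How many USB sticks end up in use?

7

  20 → USB stick 1 (new)  [load 20/29]
  12 → USB stick 2 (new)  [load 12/29]
  16 → USB stick 2  [load 28/29]
  15 → USB stick 3 (new)  [load 15/29]
  24 → USB stick 4 (new)  [load 24/29]
  23 → USB stick 5 (new)  [load 23/29]
  14 → USB stick 3  [load 29/29]
  28 → USB stick 6 (new)  [load 28/29]
  18 → USB stick 7 (new)  [load 18/29]
7 USB sticks opened.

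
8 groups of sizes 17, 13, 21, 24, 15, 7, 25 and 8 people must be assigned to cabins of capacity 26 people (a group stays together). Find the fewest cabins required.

6

Total = 25 + 24 + 21 + 17 + 15 + 13 + 8 + 7 = 130 people.
Lower bound: ⌈130/26⌉ = 5 cabins.
A packing using 6 cabins:
  cabin 1: 25 = 25
  cabin 2: 24 = 24
  cabin 3: 21 = 21
  cabin 4: 17 + 8 = 25
  cabin 5: 15 + 7 = 22
  cabin 6: 13 = 13
No arrangement into 5 cabins stays within capacity, so 6 is optimal.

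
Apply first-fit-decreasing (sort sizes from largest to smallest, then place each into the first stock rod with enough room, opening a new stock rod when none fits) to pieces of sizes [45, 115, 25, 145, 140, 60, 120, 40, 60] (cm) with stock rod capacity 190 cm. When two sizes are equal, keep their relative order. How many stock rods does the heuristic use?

5

Sorted descending: 145, 140, 120, 115, 60, 60, 45, 40, 25.
  145 → stock rod 1 (new)  [load 145/190]
  140 → stock rod 2 (new)  [load 140/190]
  120 → stock rod 3 (new)  [load 120/190]
  115 → stock rod 4 (new)  [load 115/190]
  60 → stock rod 3  [load 180/190]
  60 → stock rod 4  [load 175/190]
  45 → stock rod 1  [load 190/190]
  40 → stock rod 2  [load 180/190]
  25 → stock rod 5 (new)  [load 25/190]
5 stock rods opened.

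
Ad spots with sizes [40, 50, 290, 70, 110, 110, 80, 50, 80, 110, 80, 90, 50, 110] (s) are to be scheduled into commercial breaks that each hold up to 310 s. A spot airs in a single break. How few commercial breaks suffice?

5

Total = 290 + 110 + 110 + 110 + 110 + 90 + 80 + 80 + 80 + 70 + 50 + 50 + 50 + 40 = 1320 s.
Lower bound: ⌈1320/310⌉ = 5 commercial breaks.
A packing using 5 commercial breaks:
  break 1: 290 = 290
  break 2: 110 + 110 + 90 = 310
  break 3: 110 + 110 + 80 = 300
  break 4: 80 + 80 + 70 + 50 = 280
  break 5: 50 + 50 + 40 = 140
This matches the lower bound, so 5 is optimal.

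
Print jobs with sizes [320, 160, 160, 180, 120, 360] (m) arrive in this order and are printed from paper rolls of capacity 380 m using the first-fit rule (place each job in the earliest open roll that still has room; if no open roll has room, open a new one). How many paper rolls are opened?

4

  320 → roll 1 (new)  [load 320/380]
  160 → roll 2 (new)  [load 160/380]
  160 → roll 2  [load 320/380]
  180 → roll 3 (new)  [load 180/380]
  120 → roll 3  [load 300/380]
  360 → roll 4 (new)  [load 360/380]
4 paper rolls opened.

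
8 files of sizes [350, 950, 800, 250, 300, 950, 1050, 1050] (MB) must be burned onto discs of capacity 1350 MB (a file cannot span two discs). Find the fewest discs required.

Total = 1050 + 1050 + 950 + 950 + 800 + 350 + 300 + 250 = 5700 MB.
Lower bound: ⌈5700/1350⌉ = 5 discs.
A packing using 5 discs:
  disc 1: 1050 + 300 = 1350
  disc 2: 1050 + 250 = 1300
  disc 3: 950 + 350 = 1300
  disc 4: 950 = 950
  disc 5: 800 = 800
This matches the lower bound, so 5 is optimal.

5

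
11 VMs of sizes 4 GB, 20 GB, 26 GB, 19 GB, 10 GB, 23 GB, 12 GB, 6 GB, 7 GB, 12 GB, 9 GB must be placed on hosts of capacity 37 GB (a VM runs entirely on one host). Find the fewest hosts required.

5

Total = 26 + 23 + 20 + 19 + 12 + 12 + 10 + 9 + 7 + 6 + 4 = 148 GB.
Lower bound: ⌈148/37⌉ = 4 hosts.
A packing using 5 hosts:
  host 1: 26 + 10 = 36
  host 2: 23 + 12 = 35
  host 3: 20 + 12 + 4 = 36
  host 4: 19 + 9 + 7 = 35
  host 5: 6 = 6
No arrangement into 4 hosts stays within capacity, so 5 is optimal.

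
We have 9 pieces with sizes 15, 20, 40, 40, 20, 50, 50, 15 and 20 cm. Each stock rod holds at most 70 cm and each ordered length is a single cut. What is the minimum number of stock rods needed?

4

Total = 50 + 50 + 40 + 40 + 20 + 20 + 20 + 15 + 15 = 270 cm.
Lower bound: ⌈270/70⌉ = 4 stock rods.
A packing using 4 stock rods:
  stock rod 1: 50 + 20 = 70
  stock rod 2: 50 + 20 = 70
  stock rod 3: 40 + 20 = 60
  stock rod 4: 40 + 15 + 15 = 70
This matches the lower bound, so 4 is optimal.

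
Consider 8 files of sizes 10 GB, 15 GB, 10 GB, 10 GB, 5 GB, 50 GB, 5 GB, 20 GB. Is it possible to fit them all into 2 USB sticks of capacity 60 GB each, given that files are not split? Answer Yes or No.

No

Total = 125 GB; ⌈125/60⌉ = 3.
At least 3 USB sticks are required, but only 2 are allowed.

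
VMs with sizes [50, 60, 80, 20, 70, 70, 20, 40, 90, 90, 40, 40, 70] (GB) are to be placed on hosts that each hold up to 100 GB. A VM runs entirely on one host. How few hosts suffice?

9

Total = 90 + 90 + 80 + 70 + 70 + 70 + 60 + 50 + 40 + 40 + 40 + 20 + 20 = 740 GB.
Lower bound: ⌈740/100⌉ = 8 hosts.
A packing using 9 hosts:
  host 1: 90 = 90
  host 2: 90 = 90
  host 3: 80 + 20 = 100
  host 4: 70 + 20 = 90
  host 5: 70 = 70
  host 6: 70 = 70
  host 7: 60 + 40 = 100
  host 8: 50 + 40 = 90
  host 9: 40 = 40
No arrangement into 8 hosts stays within capacity, so 9 is optimal.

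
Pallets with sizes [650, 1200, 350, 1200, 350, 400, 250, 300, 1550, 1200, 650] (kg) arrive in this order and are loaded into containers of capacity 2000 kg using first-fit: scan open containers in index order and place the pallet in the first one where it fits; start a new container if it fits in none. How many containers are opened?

5

  650 → container 1 (new)  [load 650/2000]
  1200 → container 1  [load 1850/2000]
  350 → container 2 (new)  [load 350/2000]
  1200 → container 2  [load 1550/2000]
  350 → container 2  [load 1900/2000]
  400 → container 3 (new)  [load 400/2000]
  250 → container 3  [load 650/2000]
  300 → container 3  [load 950/2000]
  1550 → container 4 (new)  [load 1550/2000]
  1200 → container 5 (new)  [load 1200/2000]
  650 → container 3  [load 1600/2000]
5 containers opened.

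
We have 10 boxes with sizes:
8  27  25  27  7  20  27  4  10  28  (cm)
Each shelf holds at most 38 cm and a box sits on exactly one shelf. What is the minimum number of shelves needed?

Total = 28 + 27 + 27 + 27 + 25 + 20 + 10 + 8 + 7 + 4 = 183 cm.
Lower bound: ⌈183/38⌉ = 5 shelves.
Also, 6 boxes each exceed 19 cm, and no two of those can share a shelf, so at least 6 shelves are needed.
A packing using 6 shelves:
  shelf 1: 28 + 10 = 38
  shelf 2: 27 + 8 = 35
  shelf 3: 27 + 7 + 4 = 38
  shelf 4: 27 = 27
  shelf 5: 25 = 25
  shelf 6: 20 = 20
This matches the lower bound, so 6 is optimal.

6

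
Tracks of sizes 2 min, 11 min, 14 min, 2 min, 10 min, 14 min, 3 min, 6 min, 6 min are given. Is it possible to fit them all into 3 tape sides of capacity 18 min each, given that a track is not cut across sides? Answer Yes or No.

No

Total = 68 min; ⌈68/18⌉ = 4.
At least 4 tape sides are required, but only 3 are allowed.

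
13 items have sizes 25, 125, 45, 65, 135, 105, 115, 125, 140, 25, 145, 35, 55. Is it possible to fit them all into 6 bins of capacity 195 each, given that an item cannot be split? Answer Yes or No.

Total = 1140; ⌈1140/195⌉ = 6.
7 items each exceed half the capacity and cannot share a bin, forcing at least 7 bins.
At least 7 bins are required, but only 6 are allowed.

No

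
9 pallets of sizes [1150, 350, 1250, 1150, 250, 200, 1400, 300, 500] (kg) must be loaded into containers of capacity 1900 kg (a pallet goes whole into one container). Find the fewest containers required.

4

Total = 1400 + 1250 + 1150 + 1150 + 500 + 350 + 300 + 250 + 200 = 6550 kg.
Lower bound: ⌈6550/1900⌉ = 4 containers.
A packing using 4 containers:
  container 1: 1400 + 500 = 1900
  container 2: 1250 + 350 + 300 = 1900
  container 3: 1150 + 250 + 200 = 1600
  container 4: 1150 = 1150
This matches the lower bound, so 4 is optimal.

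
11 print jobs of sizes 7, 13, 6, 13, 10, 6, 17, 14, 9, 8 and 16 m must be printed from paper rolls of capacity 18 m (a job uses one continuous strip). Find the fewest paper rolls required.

8

Total = 17 + 16 + 14 + 13 + 13 + 10 + 9 + 8 + 7 + 6 + 6 = 119 m.
Lower bound: ⌈119/18⌉ = 7 paper rolls.
A packing using 8 paper rolls:
  roll 1: 17 = 17
  roll 2: 16 = 16
  roll 3: 14 = 14
  roll 4: 13 = 13
  roll 5: 13 = 13
  roll 6: 10 + 8 = 18
  roll 7: 9 + 7 = 16
  roll 8: 6 + 6 = 12
No arrangement into 7 paper rolls stays within capacity, so 8 is optimal.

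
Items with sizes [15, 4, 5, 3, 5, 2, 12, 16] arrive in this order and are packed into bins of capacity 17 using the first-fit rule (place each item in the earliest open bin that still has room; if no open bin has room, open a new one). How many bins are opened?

  15 → bin 1 (new)  [load 15/17]
  4 → bin 2 (new)  [load 4/17]
  5 → bin 2  [load 9/17]
  3 → bin 2  [load 12/17]
  5 → bin 2  [load 17/17]
  2 → bin 1  [load 17/17]
  12 → bin 3 (new)  [load 12/17]
  16 → bin 4 (new)  [load 16/17]
4 bins opened.

4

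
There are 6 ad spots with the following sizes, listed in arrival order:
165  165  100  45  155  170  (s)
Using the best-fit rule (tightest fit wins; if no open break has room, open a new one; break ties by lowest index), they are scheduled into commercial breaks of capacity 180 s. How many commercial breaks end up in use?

5

  165 → break 1 (new)  [load 165/180]
  165 → break 2 (new)  [load 165/180]
  100 → break 3 (new)  [load 100/180]
  45 → break 3  [load 145/180]
  155 → break 4 (new)  [load 155/180]
  170 → break 5 (new)  [load 170/180]
5 commercial breaks opened.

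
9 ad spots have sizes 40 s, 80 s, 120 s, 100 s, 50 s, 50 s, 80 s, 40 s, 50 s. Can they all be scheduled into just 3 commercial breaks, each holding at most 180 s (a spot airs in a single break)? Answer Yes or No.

Total = 610 s; ⌈610/180⌉ = 4.
At least 4 commercial breaks are required, but only 3 are allowed.

No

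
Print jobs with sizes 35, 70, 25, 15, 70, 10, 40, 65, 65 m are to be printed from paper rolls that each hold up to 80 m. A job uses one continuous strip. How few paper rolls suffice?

6

Total = 70 + 70 + 65 + 65 + 40 + 35 + 25 + 15 + 10 = 395 m.
Lower bound: ⌈395/80⌉ = 5 paper rolls.
A packing using 6 paper rolls:
  roll 1: 70 + 10 = 80
  roll 2: 70 = 70
  roll 3: 65 + 15 = 80
  roll 4: 65 = 65
  roll 5: 40 + 35 = 75
  roll 6: 25 = 25
No arrangement into 5 paper rolls stays within capacity, so 6 is optimal.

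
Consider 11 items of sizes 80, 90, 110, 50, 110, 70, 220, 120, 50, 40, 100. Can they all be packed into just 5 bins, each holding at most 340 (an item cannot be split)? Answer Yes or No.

Yes

A valid assignment using 4 bins:
  bin 1: 220 + 120 = 340
  bin 2: 110 + 110 + 100 = 320
  bin 3: 90 + 80 + 70 + 50 + 50 = 340
  bin 4: 40 = 40
That uses only 4 ≤ 5, so 5 bins are enough.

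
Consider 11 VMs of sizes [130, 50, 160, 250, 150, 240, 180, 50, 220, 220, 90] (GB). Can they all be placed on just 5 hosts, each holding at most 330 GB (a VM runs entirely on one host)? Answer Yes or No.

Total = 1740 GB; ⌈1740/330⌉ = 6.
At least 6 hosts are required, but only 5 are allowed.

No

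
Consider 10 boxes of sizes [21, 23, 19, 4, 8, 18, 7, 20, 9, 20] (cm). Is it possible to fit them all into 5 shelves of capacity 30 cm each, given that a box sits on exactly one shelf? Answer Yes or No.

Total = 149 cm; ⌈149/30⌉ = 5.
6 boxes each exceed half the capacity and cannot share a shelf, forcing at least 6 shelves.
At least 6 shelves are required, but only 5 are allowed.

No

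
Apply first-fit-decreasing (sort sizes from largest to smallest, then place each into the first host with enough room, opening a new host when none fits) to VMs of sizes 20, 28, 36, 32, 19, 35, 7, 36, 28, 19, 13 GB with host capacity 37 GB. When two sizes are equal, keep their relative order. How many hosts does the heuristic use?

Sorted descending: 36, 36, 35, 32, 28, 28, 20, 19, 19, 13, 7.
  36 → host 1 (new)  [load 36/37]
  36 → host 2 (new)  [load 36/37]
  35 → host 3 (new)  [load 35/37]
  32 → host 4 (new)  [load 32/37]
  28 → host 5 (new)  [load 28/37]
  28 → host 6 (new)  [load 28/37]
  20 → host 7 (new)  [load 20/37]
  19 → host 8 (new)  [load 19/37]
  19 → host 9 (new)  [load 19/37]
  13 → host 7  [load 33/37]
  7 → host 5  [load 35/37]
9 hosts opened.

9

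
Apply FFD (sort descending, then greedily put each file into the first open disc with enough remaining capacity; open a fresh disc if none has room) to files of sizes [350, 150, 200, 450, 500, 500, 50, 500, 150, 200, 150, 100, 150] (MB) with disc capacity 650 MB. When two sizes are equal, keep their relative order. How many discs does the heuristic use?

Sorted descending: 500, 500, 500, 450, 350, 200, 200, 150, 150, 150, 150, 100, 50.
  500 → disc 1 (new)  [load 500/650]
  500 → disc 2 (new)  [load 500/650]
  500 → disc 3 (new)  [load 500/650]
  450 → disc 4 (new)  [load 450/650]
  350 → disc 5 (new)  [load 350/650]
  200 → disc 4  [load 650/650]
  200 → disc 5  [load 550/650]
  150 → disc 1  [load 650/650]
  150 → disc 2  [load 650/650]
  150 → disc 3  [load 650/650]
  150 → disc 6 (new)  [load 150/650]
  100 → disc 5  [load 650/650]
  50 → disc 6  [load 200/650]
6 discs opened.

6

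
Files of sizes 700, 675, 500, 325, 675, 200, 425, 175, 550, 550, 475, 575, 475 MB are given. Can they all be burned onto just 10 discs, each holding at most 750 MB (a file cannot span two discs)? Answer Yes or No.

Yes

A valid assignment using 10 discs:
  disc 1: 700 = 700
  disc 2: 675 = 675
  disc 3: 675 = 675
  disc 4: 575 + 175 = 750
  disc 5: 550 + 200 = 750
  disc 6: 550 = 550
  disc 7: 500 = 500
  disc 8: 475 = 475
  disc 9: 475 = 475
  disc 10: 425 + 325 = 750
Every load is within 750 MB, so 10 discs suffice.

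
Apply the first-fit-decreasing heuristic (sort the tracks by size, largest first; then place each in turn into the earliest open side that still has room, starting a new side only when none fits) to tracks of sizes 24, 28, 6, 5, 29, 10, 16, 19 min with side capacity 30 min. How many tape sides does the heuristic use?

5

Sorted descending: 29, 28, 24, 19, 16, 10, 6, 5.
  29 → side 1 (new)  [load 29/30]
  28 → side 2 (new)  [load 28/30]
  24 → side 3 (new)  [load 24/30]
  19 → side 4 (new)  [load 19/30]
  16 → side 5 (new)  [load 16/30]
  10 → side 4  [load 29/30]
  6 → side 3  [load 30/30]
  5 → side 5  [load 21/30]
5 tape sides opened.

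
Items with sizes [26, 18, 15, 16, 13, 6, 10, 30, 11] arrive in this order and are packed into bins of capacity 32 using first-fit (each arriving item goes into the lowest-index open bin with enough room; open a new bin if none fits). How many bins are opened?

5

  26 → bin 1 (new)  [load 26/32]
  18 → bin 2 (new)  [load 18/32]
  15 → bin 3 (new)  [load 15/32]
  16 → bin 3  [load 31/32]
  13 → bin 2  [load 31/32]
  6 → bin 1  [load 32/32]
  10 → bin 4 (new)  [load 10/32]
  30 → bin 5 (new)  [load 30/32]
  11 → bin 4  [load 21/32]
5 bins opened.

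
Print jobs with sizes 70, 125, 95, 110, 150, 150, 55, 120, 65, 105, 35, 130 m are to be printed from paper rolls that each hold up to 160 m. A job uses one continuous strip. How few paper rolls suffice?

9

Total = 150 + 150 + 130 + 125 + 120 + 110 + 105 + 95 + 70 + 65 + 55 + 35 = 1210 m.
Lower bound: ⌈1210/160⌉ = 8 paper rolls.
A packing using 9 paper rolls:
  roll 1: 150 = 150
  roll 2: 150 = 150
  roll 3: 130 = 130
  roll 4: 125 + 35 = 160
  roll 5: 120 = 120
  roll 6: 110 = 110
  roll 7: 105 + 55 = 160
  roll 8: 95 + 65 = 160
  roll 9: 70 = 70
No arrangement into 8 paper rolls stays within capacity, so 9 is optimal.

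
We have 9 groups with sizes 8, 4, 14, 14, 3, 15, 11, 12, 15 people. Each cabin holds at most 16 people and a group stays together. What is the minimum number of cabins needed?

7

Total = 15 + 15 + 14 + 14 + 12 + 11 + 8 + 4 + 3 = 96 people.
Lower bound: ⌈96/16⌉ = 6 cabins.
A packing using 7 cabins:
  cabin 1: 15 = 15
  cabin 2: 15 = 15
  cabin 3: 14 = 14
  cabin 4: 14 = 14
  cabin 5: 12 + 4 = 16
  cabin 6: 11 + 3 = 14
  cabin 7: 8 = 8
No arrangement into 6 cabins stays within capacity, so 7 is optimal.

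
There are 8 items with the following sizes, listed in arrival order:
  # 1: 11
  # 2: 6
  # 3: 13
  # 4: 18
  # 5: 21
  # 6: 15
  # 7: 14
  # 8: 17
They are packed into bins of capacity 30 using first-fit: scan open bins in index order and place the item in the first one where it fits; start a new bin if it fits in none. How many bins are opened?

  11 → bin 1 (new)  [load 11/30]
  6 → bin 1  [load 17/30]
  13 → bin 1  [load 30/30]
  18 → bin 2 (new)  [load 18/30]
  21 → bin 3 (new)  [load 21/30]
  15 → bin 4 (new)  [load 15/30]
  14 → bin 4  [load 29/30]
  17 → bin 5 (new)  [load 17/30]
5 bins opened.

5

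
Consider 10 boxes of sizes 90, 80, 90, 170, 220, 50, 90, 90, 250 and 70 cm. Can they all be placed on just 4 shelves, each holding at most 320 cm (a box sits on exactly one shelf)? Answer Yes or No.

A valid assignment using 4 shelves:
  shelf 1: 250 + 70 = 320
  shelf 2: 220 + 90 = 310
  shelf 3: 170 + 90 + 50 = 310
  shelf 4: 90 + 90 + 80 = 260
Every load is within 320 cm, so 4 shelves suffice.

Yes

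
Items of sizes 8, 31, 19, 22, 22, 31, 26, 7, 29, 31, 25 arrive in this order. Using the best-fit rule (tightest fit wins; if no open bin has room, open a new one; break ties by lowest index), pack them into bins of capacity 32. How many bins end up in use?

9

  8 → bin 1 (new)  [load 8/32]
  31 → bin 2 (new)  [load 31/32]
  19 → bin 1  [load 27/32]
  22 → bin 3 (new)  [load 22/32]
  22 → bin 4 (new)  [load 22/32]
  31 → bin 5 (new)  [load 31/32]
  26 → bin 6 (new)  [load 26/32]
  7 → bin 3  [load 29/32]
  29 → bin 7 (new)  [load 29/32]
  31 → bin 8 (new)  [load 31/32]
  25 → bin 9 (new)  [load 25/32]
9 bins opened.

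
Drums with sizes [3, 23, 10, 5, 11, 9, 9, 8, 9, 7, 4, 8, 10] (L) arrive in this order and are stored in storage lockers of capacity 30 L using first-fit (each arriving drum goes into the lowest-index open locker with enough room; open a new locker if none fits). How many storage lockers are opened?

5

  3 → locker 1 (new)  [load 3/30]
  23 → locker 1  [load 26/30]
  10 → locker 2 (new)  [load 10/30]
  5 → locker 2  [load 15/30]
  11 → locker 2  [load 26/30]
  9 → locker 3 (new)  [load 9/30]
  9 → locker 3  [load 18/30]
  8 → locker 3  [load 26/30]
  9 → locker 4 (new)  [load 9/30]
  7 → locker 4  [load 16/30]
  4 → locker 1  [load 30/30]
  8 → locker 4  [load 24/30]
  10 → locker 5 (new)  [load 10/30]
5 storage lockers opened.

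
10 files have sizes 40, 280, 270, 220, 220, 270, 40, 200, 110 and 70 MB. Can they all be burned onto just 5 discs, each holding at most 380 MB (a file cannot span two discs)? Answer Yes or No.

No

Total = 1720 MB; ⌈1720/380⌉ = 5.
6 files each exceed half the capacity and cannot share a disc, forcing at least 6 discs.
At least 6 discs are required, but only 5 are allowed.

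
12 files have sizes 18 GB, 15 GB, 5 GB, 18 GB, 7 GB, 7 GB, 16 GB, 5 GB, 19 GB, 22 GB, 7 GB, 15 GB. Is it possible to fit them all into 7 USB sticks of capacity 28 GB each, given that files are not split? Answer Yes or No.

A valid assignment using 7 USB sticks:
  USB stick 1: 22 + 5 = 27
  USB stick 2: 19 + 7 = 26
  USB stick 3: 18 + 7 = 25
  USB stick 4: 18 + 7 = 25
  USB stick 5: 16 + 5 = 21
  USB stick 6: 15 = 15
  USB stick 7: 15 = 15
Every load is within 28 GB, so 7 USB sticks suffice.

Yes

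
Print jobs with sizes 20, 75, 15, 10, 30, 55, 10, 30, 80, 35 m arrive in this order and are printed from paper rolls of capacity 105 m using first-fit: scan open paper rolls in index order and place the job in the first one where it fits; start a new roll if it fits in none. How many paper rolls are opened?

  20 → roll 1 (new)  [load 20/105]
  75 → roll 1  [load 95/105]
  15 → roll 2 (new)  [load 15/105]
  10 → roll 1  [load 105/105]
  30 → roll 2  [load 45/105]
  55 → roll 2  [load 100/105]
  10 → roll 3 (new)  [load 10/105]
  30 → roll 3  [load 40/105]
  80 → roll 4 (new)  [load 80/105]
  35 → roll 3  [load 75/105]
4 paper rolls opened.

4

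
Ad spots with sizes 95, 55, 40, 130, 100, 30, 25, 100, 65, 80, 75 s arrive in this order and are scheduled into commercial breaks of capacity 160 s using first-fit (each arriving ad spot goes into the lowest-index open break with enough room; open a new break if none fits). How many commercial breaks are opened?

  95 → break 1 (new)  [load 95/160]
  55 → break 1  [load 150/160]
  40 → break 2 (new)  [load 40/160]
  130 → break 3 (new)  [load 130/160]
  100 → break 2  [load 140/160]
  30 → break 3  [load 160/160]
  25 → break 4 (new)  [load 25/160]
  100 → break 4  [load 125/160]
  65 → break 5 (new)  [load 65/160]
  80 → break 5  [load 145/160]
  75 → break 6 (new)  [load 75/160]
6 commercial breaks opened.

6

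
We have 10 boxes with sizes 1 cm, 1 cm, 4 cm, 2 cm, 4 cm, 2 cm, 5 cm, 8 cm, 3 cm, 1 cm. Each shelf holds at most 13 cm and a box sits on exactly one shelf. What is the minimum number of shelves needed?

3

Total = 8 + 5 + 4 + 4 + 3 + 2 + 2 + 1 + 1 + 1 = 31 cm.
Lower bound: ⌈31/13⌉ = 3 shelves.
A packing using 3 shelves:
  shelf 1: 8 + 5 = 13
  shelf 2: 4 + 4 + 3 + 2 = 13
  shelf 3: 2 + 1 + 1 + 1 = 5
This matches the lower bound, so 3 is optimal.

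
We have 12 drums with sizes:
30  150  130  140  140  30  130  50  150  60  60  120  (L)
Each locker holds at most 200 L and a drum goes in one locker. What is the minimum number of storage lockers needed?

7

Total = 150 + 150 + 140 + 140 + 130 + 130 + 120 + 60 + 60 + 50 + 30 + 30 = 1190 L.
Lower bound: ⌈1190/200⌉ = 6 storage lockers.
Also, 7 drums each exceed 100 L, and no two of those can share a locker, so at least 7 storage lockers are needed.
A packing using 7 storage lockers:
  locker 1: 150 + 50 = 200
  locker 2: 150 + 30 = 180
  locker 3: 140 + 60 = 200
  locker 4: 140 + 60 = 200
  locker 5: 130 + 30 = 160
  locker 6: 130 = 130
  locker 7: 120 = 120
This matches the lower bound, so 7 is optimal.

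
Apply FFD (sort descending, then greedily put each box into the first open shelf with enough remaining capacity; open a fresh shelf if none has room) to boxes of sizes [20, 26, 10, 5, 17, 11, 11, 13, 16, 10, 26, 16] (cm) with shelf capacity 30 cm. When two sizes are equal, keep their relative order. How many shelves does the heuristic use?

7

Sorted descending: 26, 26, 20, 17, 16, 16, 13, 11, 11, 10, 10, 5.
  26 → shelf 1 (new)  [load 26/30]
  26 → shelf 2 (new)  [load 26/30]
  20 → shelf 3 (new)  [load 20/30]
  17 → shelf 4 (new)  [load 17/30]
  16 → shelf 5 (new)  [load 16/30]
  16 → shelf 6 (new)  [load 16/30]
  13 → shelf 4  [load 30/30]
  11 → shelf 5  [load 27/30]
  11 → shelf 6  [load 27/30]
  10 → shelf 3  [load 30/30]
  10 → shelf 7 (new)  [load 10/30]
  5 → shelf 7  [load 15/30]
7 shelves opened.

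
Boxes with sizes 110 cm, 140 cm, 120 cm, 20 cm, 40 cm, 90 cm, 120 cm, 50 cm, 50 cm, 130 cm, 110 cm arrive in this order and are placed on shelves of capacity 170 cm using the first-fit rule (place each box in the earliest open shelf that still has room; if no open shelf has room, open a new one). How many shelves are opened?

7

  110 → shelf 1 (new)  [load 110/170]
  140 → shelf 2 (new)  [load 140/170]
  120 → shelf 3 (new)  [load 120/170]
  20 → shelf 1  [load 130/170]
  40 → shelf 1  [load 170/170]
  90 → shelf 4 (new)  [load 90/170]
  120 → shelf 5 (new)  [load 120/170]
  50 → shelf 3  [load 170/170]
  50 → shelf 4  [load 140/170]
  130 → shelf 6 (new)  [load 130/170]
  110 → shelf 7 (new)  [load 110/170]
7 shelves opened.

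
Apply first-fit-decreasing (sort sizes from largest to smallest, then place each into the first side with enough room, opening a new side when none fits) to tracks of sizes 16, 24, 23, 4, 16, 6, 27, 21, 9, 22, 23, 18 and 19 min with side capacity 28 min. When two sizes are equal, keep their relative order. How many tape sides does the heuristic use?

10

Sorted descending: 27, 24, 23, 23, 22, 21, 19, 18, 16, 16, 9, 6, 4.
  27 → side 1 (new)  [load 27/28]
  24 → side 2 (new)  [load 24/28]
  23 → side 3 (new)  [load 23/28]
  23 → side 4 (new)  [load 23/28]
  22 → side 5 (new)  [load 22/28]
  21 → side 6 (new)  [load 21/28]
  19 → side 7 (new)  [load 19/28]
  18 → side 8 (new)  [load 18/28]
  16 → side 9 (new)  [load 16/28]
  16 → side 10 (new)  [load 16/28]
  9 → side 7  [load 28/28]
  6 → side 5  [load 28/28]
  4 → side 2  [load 28/28]
10 tape sides opened.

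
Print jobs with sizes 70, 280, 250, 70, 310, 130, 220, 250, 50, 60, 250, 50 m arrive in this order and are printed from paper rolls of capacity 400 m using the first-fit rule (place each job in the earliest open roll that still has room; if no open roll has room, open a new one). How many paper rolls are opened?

  70 → roll 1 (new)  [load 70/400]
  280 → roll 1  [load 350/400]
  250 → roll 2 (new)  [load 250/400]
  70 → roll 2  [load 320/400]
  310 → roll 3 (new)  [load 310/400]
  130 → roll 4 (new)  [load 130/400]
  220 → roll 4  [load 350/400]
  250 → roll 5 (new)  [load 250/400]
  50 → roll 1  [load 400/400]
  60 → roll 2  [load 380/400]
  250 → roll 6 (new)  [load 250/400]
  50 → roll 3  [load 360/400]
6 paper rolls opened.

6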